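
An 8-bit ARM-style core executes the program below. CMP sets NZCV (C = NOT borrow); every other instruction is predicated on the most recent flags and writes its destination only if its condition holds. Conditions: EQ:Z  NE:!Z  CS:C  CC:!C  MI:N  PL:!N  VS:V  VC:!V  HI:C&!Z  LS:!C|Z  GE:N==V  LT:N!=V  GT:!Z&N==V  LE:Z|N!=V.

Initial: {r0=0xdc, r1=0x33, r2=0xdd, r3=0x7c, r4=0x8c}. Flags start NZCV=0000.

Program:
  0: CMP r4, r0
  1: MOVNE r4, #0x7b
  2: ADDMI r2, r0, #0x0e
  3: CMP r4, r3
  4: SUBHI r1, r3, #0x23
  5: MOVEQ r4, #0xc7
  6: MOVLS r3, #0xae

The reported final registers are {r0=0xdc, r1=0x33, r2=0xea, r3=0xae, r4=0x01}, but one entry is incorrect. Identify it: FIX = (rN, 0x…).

0: ✓ CMP  NZCV=1000
1: ✓ MOVNE  r4←0x7b
2: ✓ ADDMI  r2←0xea
3: ✓ CMP  NZCV=1000
4: · SUBHI
5: · MOVEQ
6: ✓ MOVLS  r3←0xae

FIX = (r4, 0x7b)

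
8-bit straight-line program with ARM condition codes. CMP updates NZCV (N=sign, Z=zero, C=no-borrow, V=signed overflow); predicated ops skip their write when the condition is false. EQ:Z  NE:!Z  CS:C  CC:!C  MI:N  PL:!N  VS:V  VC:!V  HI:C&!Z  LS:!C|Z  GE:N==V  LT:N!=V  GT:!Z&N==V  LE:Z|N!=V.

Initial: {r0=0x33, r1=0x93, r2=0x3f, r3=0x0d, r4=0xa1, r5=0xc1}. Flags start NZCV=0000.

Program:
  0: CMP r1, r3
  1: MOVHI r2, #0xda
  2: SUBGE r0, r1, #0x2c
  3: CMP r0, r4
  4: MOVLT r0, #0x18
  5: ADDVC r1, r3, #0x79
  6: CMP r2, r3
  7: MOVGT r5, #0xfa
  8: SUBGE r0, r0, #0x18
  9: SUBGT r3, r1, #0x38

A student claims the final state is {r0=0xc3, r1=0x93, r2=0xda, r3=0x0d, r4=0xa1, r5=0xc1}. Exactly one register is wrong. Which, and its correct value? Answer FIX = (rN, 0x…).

FIX = (r0, 0x33)

0: ✓ CMP  NZCV=1010
1: ✓ MOVHI  r2←0xda
2: · SUBGE
3: ✓ CMP  NZCV=1001
4: · MOVLT
5: · ADDVC
6: ✓ CMP  NZCV=1010
7: · MOVGT
8: · SUBGE
9: · SUBGT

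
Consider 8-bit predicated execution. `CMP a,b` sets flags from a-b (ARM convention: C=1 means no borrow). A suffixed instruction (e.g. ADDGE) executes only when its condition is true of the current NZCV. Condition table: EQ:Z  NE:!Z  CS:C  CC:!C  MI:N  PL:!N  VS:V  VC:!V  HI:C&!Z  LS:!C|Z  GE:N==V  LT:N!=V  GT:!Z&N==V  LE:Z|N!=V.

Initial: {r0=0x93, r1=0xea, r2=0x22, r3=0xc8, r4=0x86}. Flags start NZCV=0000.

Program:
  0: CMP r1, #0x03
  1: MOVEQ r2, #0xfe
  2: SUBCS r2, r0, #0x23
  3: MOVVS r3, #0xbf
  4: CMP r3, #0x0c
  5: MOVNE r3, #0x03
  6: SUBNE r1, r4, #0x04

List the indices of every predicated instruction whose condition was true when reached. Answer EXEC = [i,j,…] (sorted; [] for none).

[0] flags=1010 → (cmp)
[1] flags=1010 EQ?F → skip
[2] flags=1010 CS?T → r2=0x70
[3] flags=1010 VS?F → skip
[4] flags=1010 → (cmp)
[5] flags=1010 NE?T → r3=0x03
[6] flags=1010 NE?T → r1=0x82

EXEC = [2,5,6]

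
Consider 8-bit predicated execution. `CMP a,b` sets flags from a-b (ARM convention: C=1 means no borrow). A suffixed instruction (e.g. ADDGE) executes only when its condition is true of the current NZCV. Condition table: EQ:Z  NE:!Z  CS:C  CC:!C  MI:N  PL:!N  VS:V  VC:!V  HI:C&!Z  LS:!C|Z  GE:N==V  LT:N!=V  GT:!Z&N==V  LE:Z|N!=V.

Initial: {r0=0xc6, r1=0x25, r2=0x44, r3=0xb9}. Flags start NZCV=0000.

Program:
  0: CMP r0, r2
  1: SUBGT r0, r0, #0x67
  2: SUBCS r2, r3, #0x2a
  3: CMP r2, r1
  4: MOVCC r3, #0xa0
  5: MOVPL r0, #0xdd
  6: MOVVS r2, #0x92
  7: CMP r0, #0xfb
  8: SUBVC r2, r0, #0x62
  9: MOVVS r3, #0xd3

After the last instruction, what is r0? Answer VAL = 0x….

0: ✓ CMP  NZCV=1010
1: · SUBGT
2: ✓ SUBCS  r2←0x8f
3: ✓ CMP  NZCV=0011
4: · MOVCC
5: ✓ MOVPL  r0←0xdd
6: ✓ MOVVS  r2←0x92
7: ✓ CMP  NZCV=1000
8: ✓ SUBVC  r2←0x7b
9: · MOVVS

VAL = 0xdd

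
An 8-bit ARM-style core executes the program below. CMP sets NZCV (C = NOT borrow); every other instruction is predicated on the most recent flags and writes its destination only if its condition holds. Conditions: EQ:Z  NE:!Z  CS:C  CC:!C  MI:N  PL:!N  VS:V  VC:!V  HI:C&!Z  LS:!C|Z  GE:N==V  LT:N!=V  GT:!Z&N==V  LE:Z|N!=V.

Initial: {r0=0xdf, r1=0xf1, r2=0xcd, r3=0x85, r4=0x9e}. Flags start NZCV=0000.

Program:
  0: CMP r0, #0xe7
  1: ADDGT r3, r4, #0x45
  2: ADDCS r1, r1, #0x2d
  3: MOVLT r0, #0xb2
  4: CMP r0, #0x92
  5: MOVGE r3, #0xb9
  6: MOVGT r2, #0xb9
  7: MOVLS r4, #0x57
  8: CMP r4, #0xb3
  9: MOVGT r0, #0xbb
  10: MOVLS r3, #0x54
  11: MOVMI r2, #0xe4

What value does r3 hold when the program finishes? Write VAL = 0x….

VAL = 0x54

0: ✓ CMP  NZCV=1000
1: · ADDGT
2: · ADDCS
3: ✓ MOVLT  r0←0xb2
4: ✓ CMP  NZCV=0010
5: ✓ MOVGE  r3←0xb9
6: ✓ MOVGT  r2←0xb9
7: · MOVLS
8: ✓ CMP  NZCV=1000
9: · MOVGT
10: ✓ MOVLS  r3←0x54
11: ✓ MOVMI  r2←0xe4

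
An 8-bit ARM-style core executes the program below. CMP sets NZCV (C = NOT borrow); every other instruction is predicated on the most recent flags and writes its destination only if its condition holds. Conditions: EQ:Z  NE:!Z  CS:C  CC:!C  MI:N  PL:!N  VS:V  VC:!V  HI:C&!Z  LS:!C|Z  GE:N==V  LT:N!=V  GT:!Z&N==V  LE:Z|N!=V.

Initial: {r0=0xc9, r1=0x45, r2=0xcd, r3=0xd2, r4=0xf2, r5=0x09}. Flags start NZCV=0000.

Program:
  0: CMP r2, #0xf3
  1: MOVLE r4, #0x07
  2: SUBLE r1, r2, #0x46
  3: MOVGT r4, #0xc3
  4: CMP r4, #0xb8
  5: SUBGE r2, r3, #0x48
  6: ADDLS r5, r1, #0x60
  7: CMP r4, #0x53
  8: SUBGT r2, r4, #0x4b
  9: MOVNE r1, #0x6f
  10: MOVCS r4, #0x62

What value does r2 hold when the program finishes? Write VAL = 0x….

VAL = 0x8a

[0] flags=1000 → (cmp)
[1] flags=1000 LE?T → r4=0x07
[2] flags=1000 LE?T → r1=0x87
[3] flags=1000 GT?F → skip
[4] flags=0000 → (cmp)
[5] flags=0000 GE?T → r2=0x8a
[6] flags=0000 LS?T → r5=0xe7
[7] flags=1000 → (cmp)
[8] flags=1000 GT?F → skip
[9] flags=1000 NE?T → r1=0x6f
[10] flags=1000 CS?F → skip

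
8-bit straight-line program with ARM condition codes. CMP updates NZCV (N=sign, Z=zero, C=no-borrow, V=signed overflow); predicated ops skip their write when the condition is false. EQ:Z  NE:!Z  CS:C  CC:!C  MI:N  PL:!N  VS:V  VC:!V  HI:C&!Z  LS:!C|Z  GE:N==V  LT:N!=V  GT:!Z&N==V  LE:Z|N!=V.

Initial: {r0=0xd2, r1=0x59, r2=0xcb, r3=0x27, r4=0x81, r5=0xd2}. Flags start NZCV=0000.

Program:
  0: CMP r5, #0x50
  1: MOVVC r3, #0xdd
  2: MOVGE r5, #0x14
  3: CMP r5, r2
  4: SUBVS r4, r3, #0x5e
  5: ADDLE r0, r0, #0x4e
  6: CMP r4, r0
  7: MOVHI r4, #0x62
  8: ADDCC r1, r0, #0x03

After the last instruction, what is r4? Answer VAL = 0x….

VAL = 0x81

0: ✓ CMP  NZCV=1010
1: ✓ MOVVC  r3←0xdd
2: · MOVGE
3: ✓ CMP  NZCV=0010
4: · SUBVS
5: · ADDLE
6: ✓ CMP  NZCV=1000
7: · MOVHI
8: ✓ ADDCC  r1←0xd5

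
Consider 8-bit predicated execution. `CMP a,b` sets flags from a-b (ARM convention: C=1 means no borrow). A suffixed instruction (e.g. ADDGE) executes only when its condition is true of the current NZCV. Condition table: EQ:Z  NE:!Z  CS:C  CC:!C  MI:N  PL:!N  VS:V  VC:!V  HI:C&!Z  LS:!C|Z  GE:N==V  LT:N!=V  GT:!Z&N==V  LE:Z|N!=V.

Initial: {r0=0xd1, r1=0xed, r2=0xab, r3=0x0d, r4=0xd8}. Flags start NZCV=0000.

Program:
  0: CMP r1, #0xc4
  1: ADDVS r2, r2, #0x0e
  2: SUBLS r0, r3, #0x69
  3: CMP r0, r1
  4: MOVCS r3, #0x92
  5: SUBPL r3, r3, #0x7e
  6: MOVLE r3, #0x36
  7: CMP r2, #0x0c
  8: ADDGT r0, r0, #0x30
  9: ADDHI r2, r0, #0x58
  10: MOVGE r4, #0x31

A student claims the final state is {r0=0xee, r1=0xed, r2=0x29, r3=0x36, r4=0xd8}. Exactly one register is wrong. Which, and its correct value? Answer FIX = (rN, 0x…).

[0] flags=0010 → (cmp)
[1] flags=0010 VS?F → skip
[2] flags=0010 LS?F → skip
[3] flags=1000 → (cmp)
[4] flags=1000 CS?F → skip
[5] flags=1000 PL?F → skip
[6] flags=1000 LE?T → r3=0x36
[7] flags=1010 → (cmp)
[8] flags=1010 GT?F → skip
[9] flags=1010 HI?T → r2=0x29
[10] flags=1010 GE?F → skip

FIX = (r0, 0xd1)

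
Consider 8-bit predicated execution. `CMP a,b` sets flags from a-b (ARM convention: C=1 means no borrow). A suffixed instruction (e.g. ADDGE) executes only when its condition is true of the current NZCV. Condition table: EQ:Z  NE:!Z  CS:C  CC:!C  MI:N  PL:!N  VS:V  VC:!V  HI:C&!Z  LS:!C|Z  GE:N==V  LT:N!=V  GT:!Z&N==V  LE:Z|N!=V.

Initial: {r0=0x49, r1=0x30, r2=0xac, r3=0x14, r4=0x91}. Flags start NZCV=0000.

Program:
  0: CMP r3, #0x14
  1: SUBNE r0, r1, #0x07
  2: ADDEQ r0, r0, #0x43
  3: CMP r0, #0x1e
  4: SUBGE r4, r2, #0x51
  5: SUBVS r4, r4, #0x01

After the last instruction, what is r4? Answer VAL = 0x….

VAL = 0x90

0: ✓ CMP  NZCV=0110
1: · SUBNE
2: ✓ ADDEQ  r0←0x8c
3: ✓ CMP  NZCV=0011
4: · SUBGE
5: ✓ SUBVS  r4←0x90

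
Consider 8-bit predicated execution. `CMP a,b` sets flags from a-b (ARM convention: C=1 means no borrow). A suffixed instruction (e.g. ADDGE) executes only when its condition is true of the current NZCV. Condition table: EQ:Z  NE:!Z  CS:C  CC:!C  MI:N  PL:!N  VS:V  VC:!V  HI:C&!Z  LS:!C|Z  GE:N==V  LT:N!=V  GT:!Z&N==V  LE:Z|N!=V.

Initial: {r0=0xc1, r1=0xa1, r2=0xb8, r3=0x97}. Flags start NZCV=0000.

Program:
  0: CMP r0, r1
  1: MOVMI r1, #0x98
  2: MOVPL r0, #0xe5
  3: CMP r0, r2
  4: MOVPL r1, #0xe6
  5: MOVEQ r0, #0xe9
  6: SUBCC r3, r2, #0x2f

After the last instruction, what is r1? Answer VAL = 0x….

VAL = 0xe6

[0] flags=0010 → (cmp)
[1] flags=0010 MI?F → skip
[2] flags=0010 PL?T → r0=0xe5
[3] flags=0010 → (cmp)
[4] flags=0010 PL?T → r1=0xe6
[5] flags=0010 EQ?F → skip
[6] flags=0010 CC?F → skip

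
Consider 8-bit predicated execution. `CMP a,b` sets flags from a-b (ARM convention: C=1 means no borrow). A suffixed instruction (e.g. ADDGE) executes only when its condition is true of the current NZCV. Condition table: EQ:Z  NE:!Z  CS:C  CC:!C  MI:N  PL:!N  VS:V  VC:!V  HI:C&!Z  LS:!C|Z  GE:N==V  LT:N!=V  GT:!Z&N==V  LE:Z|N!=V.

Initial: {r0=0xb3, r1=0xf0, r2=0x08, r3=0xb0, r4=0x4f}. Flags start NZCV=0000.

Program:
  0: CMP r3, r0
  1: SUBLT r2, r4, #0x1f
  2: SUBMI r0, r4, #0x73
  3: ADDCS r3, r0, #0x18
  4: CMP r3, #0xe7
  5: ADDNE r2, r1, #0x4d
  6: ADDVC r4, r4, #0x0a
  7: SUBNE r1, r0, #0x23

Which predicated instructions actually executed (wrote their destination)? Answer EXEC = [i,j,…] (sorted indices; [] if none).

EXEC = [1,2,5,6,7]

[0] flags=1000 → (cmp)
[1] flags=1000 LT?T → r2=0x30
[2] flags=1000 MI?T → r0=0xdc
[3] flags=1000 CS?F → skip
[4] flags=1000 → (cmp)
[5] flags=1000 NE?T → r2=0x3d
[6] flags=1000 VC?T → r4=0x59
[7] flags=1000 NE?T → r1=0xb9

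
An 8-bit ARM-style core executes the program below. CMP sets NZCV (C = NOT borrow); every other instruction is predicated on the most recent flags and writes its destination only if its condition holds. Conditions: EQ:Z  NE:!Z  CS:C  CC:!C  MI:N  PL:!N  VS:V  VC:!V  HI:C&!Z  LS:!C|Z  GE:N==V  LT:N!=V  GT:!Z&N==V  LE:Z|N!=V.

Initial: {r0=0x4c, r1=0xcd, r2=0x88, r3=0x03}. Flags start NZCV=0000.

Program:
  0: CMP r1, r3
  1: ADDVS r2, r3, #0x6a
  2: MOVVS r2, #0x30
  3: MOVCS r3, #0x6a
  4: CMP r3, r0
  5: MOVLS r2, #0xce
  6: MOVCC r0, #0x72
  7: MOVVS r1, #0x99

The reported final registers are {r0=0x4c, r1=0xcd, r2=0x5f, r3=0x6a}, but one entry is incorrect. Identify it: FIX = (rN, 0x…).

[0] flags=1010 → (cmp)
[1] flags=1010 VS?F → skip
[2] flags=1010 VS?F → skip
[3] flags=1010 CS?T → r3=0x6a
[4] flags=0010 → (cmp)
[5] flags=0010 LS?F → skip
[6] flags=0010 CC?F → skip
[7] flags=0010 VS?F → skip

FIX = (r2, 0x88)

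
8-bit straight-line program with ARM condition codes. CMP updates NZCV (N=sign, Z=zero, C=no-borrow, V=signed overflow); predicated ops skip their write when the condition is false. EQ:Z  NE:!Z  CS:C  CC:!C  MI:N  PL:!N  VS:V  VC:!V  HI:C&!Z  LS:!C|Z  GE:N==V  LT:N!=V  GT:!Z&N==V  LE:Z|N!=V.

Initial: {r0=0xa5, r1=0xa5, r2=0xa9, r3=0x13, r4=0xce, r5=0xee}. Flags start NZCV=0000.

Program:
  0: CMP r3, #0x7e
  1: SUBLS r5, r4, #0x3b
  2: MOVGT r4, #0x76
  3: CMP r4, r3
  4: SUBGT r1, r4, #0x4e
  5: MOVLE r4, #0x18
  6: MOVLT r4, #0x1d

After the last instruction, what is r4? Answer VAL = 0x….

0: ✓ CMP  NZCV=1000
1: ✓ SUBLS  r5←0x93
2: · MOVGT
3: ✓ CMP  NZCV=1010
4: · SUBGT
5: ✓ MOVLE  r4←0x18
6: ✓ MOVLT  r4←0x1d

VAL = 0x1d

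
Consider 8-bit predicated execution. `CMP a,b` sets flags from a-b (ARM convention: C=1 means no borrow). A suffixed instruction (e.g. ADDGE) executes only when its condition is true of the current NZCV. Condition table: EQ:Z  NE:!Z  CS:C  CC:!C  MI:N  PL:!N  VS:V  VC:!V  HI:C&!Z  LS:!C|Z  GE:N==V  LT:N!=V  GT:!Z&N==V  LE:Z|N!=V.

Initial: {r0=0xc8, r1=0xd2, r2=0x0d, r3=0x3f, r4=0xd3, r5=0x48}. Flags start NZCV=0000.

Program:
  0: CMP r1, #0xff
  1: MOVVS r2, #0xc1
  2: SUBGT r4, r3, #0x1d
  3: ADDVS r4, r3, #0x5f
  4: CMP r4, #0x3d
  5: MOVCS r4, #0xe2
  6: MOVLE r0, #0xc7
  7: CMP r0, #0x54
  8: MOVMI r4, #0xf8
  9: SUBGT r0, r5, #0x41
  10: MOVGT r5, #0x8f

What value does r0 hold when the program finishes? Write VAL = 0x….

0: ✓ CMP  NZCV=1000
1: · MOVVS
2: · SUBGT
3: · ADDVS
4: ✓ CMP  NZCV=1010
5: ✓ MOVCS  r4←0xe2
6: ✓ MOVLE  r0←0xc7
7: ✓ CMP  NZCV=0011
8: · MOVMI
9: · SUBGT
10: · MOVGT

VAL = 0xc7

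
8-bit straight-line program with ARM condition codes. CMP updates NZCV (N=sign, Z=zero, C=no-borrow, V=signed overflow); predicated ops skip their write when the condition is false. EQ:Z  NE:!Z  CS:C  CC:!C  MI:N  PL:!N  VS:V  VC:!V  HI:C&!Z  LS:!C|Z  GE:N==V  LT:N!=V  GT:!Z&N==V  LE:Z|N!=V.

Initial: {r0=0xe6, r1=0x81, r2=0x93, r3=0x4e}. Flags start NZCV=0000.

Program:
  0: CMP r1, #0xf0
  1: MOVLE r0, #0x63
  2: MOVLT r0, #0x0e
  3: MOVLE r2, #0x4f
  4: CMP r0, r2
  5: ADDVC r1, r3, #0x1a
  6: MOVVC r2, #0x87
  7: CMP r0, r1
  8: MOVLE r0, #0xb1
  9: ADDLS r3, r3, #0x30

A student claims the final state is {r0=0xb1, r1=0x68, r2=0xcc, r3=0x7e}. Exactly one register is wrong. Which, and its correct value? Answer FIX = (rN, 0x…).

[0] flags=1000 → (cmp)
[1] flags=1000 LE?T → r0=0x63
[2] flags=1000 LT?T → r0=0x0e
[3] flags=1000 LE?T → r2=0x4f
[4] flags=1000 → (cmp)
[5] flags=1000 VC?T → r1=0x68
[6] flags=1000 VC?T → r2=0x87
[7] flags=1000 → (cmp)
[8] flags=1000 LE?T → r0=0xb1
[9] flags=1000 LS?T → r3=0x7e

FIX = (r2, 0x87)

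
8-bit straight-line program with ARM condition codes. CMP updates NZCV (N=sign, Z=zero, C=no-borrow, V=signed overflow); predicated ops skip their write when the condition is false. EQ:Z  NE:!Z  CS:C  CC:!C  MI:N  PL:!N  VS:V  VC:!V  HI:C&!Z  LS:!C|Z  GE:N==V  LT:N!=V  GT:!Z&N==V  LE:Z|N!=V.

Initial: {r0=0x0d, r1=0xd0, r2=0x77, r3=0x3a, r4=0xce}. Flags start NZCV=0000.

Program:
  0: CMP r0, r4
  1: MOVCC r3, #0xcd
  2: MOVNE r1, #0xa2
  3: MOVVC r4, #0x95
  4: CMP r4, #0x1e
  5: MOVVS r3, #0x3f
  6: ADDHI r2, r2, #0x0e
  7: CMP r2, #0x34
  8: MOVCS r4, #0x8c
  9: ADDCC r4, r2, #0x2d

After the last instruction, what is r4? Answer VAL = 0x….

VAL = 0x8c

0: ✓ CMP  NZCV=0000
1: ✓ MOVCC  r3←0xcd
2: ✓ MOVNE  r1←0xa2
3: ✓ MOVVC  r4←0x95
4: ✓ CMP  NZCV=0011
5: ✓ MOVVS  r3←0x3f
6: ✓ ADDHI  r2←0x85
7: ✓ CMP  NZCV=0011
8: ✓ MOVCS  r4←0x8c
9: · ADDCC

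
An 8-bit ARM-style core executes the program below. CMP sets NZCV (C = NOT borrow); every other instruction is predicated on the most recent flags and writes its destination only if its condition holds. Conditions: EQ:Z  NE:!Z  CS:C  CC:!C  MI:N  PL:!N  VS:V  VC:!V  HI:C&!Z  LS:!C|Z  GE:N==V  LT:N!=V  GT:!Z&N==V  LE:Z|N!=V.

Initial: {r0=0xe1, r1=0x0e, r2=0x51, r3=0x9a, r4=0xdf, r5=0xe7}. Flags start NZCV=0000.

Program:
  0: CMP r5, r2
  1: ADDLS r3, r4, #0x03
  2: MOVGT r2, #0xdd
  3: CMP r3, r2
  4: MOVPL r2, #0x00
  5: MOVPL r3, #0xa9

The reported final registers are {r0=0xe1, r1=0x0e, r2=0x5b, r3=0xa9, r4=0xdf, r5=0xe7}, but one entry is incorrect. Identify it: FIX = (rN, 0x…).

[0] flags=1010 → (cmp)
[1] flags=1010 LS?F → skip
[2] flags=1010 GT?F → skip
[3] flags=0011 → (cmp)
[4] flags=0011 PL?T → r2=0x00
[5] flags=0011 PL?T → r3=0xa9

FIX = (r2, 0x00)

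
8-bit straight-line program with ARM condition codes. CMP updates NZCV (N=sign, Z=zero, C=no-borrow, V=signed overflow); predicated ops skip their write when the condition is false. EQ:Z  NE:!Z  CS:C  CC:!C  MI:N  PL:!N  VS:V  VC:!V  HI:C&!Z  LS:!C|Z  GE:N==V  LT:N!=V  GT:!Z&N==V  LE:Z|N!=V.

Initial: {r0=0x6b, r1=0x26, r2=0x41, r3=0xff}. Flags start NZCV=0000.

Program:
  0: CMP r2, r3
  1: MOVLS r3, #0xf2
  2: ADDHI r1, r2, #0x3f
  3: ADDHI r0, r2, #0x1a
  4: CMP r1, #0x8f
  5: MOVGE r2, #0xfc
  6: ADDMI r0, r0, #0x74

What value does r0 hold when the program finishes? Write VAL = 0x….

[0] flags=0000 → (cmp)
[1] flags=0000 LS?T → r3=0xf2
[2] flags=0000 HI?F → skip
[3] flags=0000 HI?F → skip
[4] flags=1001 → (cmp)
[5] flags=1001 GE?T → r2=0xfc
[6] flags=1001 MI?T → r0=0xdf

VAL = 0xdf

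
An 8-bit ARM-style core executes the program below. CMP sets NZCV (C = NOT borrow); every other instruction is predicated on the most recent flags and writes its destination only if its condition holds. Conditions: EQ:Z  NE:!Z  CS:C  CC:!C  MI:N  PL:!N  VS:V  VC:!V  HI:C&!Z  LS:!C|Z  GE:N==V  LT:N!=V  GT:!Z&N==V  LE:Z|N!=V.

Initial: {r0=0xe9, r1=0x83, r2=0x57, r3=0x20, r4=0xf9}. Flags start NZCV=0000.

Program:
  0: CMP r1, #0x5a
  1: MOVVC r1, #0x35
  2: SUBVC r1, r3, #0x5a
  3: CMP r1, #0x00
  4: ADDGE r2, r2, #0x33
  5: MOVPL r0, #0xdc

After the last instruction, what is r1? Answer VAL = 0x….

[0] flags=0011 → (cmp)
[1] flags=0011 VC?F → skip
[2] flags=0011 VC?F → skip
[3] flags=1010 → (cmp)
[4] flags=1010 GE?F → skip
[5] flags=1010 PL?F → skip

VAL = 0x83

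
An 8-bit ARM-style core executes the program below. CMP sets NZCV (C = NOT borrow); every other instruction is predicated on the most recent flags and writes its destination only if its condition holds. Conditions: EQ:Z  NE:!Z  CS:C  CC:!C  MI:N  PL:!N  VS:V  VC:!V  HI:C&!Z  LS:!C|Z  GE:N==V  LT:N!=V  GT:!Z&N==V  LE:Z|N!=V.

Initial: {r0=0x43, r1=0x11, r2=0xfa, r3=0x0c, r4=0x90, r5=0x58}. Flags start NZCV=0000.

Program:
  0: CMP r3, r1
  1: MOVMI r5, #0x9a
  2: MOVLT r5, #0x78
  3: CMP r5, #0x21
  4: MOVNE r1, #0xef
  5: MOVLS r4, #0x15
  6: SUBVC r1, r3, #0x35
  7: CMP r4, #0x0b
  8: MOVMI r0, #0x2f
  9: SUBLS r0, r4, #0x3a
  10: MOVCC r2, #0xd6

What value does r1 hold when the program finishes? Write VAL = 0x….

[0] flags=1000 → (cmp)
[1] flags=1000 MI?T → r5=0x9a
[2] flags=1000 LT?T → r5=0x78
[3] flags=0010 → (cmp)
[4] flags=0010 NE?T → r1=0xef
[5] flags=0010 LS?F → skip
[6] flags=0010 VC?T → r1=0xd7
[7] flags=1010 → (cmp)
[8] flags=1010 MI?T → r0=0x2f
[9] flags=1010 LS?F → skip
[10] flags=1010 CC?F → skip

VAL = 0xd7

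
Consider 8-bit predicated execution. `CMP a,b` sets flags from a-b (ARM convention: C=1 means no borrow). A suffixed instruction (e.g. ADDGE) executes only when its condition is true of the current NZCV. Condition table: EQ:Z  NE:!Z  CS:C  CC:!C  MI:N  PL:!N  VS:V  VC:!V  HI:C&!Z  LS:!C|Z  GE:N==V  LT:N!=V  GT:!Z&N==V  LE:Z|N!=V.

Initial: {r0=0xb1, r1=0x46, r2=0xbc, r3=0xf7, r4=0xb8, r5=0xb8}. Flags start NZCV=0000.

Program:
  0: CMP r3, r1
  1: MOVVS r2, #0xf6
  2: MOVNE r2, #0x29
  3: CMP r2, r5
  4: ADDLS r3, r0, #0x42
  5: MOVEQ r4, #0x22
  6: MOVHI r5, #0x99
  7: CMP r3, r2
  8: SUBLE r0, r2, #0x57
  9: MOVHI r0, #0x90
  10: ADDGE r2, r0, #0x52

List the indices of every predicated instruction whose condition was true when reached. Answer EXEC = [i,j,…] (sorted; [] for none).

0: ✓ CMP  NZCV=1010
1: · MOVVS
2: ✓ MOVNE  r2←0x29
3: ✓ CMP  NZCV=0000
4: ✓ ADDLS  r3←0xf3
5: · MOVEQ
6: · MOVHI
7: ✓ CMP  NZCV=1010
8: ✓ SUBLE  r0←0xd2
9: ✓ MOVHI  r0←0x90
10: · ADDGE

EXEC = [2,4,8,9]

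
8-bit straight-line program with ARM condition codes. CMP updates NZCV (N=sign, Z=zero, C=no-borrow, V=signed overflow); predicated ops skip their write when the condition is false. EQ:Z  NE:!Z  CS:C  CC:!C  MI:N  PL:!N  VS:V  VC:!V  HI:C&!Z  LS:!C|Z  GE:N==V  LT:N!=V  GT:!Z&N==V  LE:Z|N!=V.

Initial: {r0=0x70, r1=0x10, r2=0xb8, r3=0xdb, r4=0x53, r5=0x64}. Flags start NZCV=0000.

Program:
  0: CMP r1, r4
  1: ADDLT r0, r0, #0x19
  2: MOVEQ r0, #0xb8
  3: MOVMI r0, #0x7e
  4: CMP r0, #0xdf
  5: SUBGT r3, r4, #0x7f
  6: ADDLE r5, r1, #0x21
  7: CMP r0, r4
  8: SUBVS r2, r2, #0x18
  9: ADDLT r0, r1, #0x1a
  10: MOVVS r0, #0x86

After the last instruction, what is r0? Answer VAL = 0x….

[0] flags=1000 → (cmp)
[1] flags=1000 LT?T → r0=0x89
[2] flags=1000 EQ?F → skip
[3] flags=1000 MI?T → r0=0x7e
[4] flags=1001 → (cmp)
[5] flags=1001 GT?T → r3=0xd4
[6] flags=1001 LE?F → skip
[7] flags=0010 → (cmp)
[8] flags=0010 VS?F → skip
[9] flags=0010 LT?F → skip
[10] flags=0010 VS?F → skip

VAL = 0x7e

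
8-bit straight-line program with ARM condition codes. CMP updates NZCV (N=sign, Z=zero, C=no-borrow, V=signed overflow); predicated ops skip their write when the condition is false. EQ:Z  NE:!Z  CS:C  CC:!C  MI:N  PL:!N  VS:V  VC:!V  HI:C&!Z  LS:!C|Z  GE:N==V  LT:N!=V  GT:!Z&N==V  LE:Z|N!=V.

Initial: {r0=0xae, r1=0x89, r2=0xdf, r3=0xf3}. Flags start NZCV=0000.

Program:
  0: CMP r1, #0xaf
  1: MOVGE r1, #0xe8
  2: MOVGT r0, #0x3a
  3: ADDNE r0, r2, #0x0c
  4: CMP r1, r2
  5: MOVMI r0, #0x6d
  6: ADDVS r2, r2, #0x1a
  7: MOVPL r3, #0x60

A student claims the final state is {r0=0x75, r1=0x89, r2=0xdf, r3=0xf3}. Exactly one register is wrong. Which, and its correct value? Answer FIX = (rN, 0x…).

FIX = (r0, 0x6d)

[0] flags=1000 → (cmp)
[1] flags=1000 GE?F → skip
[2] flags=1000 GT?F → skip
[3] flags=1000 NE?T → r0=0xeb
[4] flags=1000 → (cmp)
[5] flags=1000 MI?T → r0=0x6d
[6] flags=1000 VS?F → skip
[7] flags=1000 PL?F → skip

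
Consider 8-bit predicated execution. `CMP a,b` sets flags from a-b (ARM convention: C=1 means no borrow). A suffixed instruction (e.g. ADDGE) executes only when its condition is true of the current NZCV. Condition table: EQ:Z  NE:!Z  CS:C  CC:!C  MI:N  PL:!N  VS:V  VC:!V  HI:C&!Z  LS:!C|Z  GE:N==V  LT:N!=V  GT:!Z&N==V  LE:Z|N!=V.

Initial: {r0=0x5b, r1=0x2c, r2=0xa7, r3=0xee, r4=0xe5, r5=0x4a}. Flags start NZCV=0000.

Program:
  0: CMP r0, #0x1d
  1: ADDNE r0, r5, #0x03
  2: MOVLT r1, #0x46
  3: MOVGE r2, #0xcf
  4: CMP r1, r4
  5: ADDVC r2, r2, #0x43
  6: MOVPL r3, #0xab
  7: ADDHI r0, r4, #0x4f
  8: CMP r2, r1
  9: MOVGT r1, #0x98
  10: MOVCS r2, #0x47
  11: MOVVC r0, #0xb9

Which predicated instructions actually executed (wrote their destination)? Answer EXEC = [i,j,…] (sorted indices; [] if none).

EXEC = [1,3,5,6,11]

[0] flags=0010 → (cmp)
[1] flags=0010 NE?T → r0=0x4d
[2] flags=0010 LT?F → skip
[3] flags=0010 GE?T → r2=0xcf
[4] flags=0000 → (cmp)
[5] flags=0000 VC?T → r2=0x12
[6] flags=0000 PL?T → r3=0xab
[7] flags=0000 HI?F → skip
[8] flags=1000 → (cmp)
[9] flags=1000 GT?F → skip
[10] flags=1000 CS?F → skip
[11] flags=1000 VC?T → r0=0xb9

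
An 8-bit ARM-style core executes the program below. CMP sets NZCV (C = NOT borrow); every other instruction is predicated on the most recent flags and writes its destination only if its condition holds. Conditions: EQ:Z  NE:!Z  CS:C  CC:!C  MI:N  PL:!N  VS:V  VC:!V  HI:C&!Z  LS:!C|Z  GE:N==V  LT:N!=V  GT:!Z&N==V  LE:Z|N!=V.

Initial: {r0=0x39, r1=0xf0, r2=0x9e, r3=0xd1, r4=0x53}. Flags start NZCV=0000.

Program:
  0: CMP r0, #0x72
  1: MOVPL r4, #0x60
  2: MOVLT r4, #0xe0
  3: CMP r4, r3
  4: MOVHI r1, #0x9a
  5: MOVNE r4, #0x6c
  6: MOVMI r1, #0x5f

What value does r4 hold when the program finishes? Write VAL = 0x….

VAL = 0x6c

[0] flags=1000 → (cmp)
[1] flags=1000 PL?F → skip
[2] flags=1000 LT?T → r4=0xe0
[3] flags=0010 → (cmp)
[4] flags=0010 HI?T → r1=0x9a
[5] flags=0010 NE?T → r4=0x6c
[6] flags=0010 MI?F → skip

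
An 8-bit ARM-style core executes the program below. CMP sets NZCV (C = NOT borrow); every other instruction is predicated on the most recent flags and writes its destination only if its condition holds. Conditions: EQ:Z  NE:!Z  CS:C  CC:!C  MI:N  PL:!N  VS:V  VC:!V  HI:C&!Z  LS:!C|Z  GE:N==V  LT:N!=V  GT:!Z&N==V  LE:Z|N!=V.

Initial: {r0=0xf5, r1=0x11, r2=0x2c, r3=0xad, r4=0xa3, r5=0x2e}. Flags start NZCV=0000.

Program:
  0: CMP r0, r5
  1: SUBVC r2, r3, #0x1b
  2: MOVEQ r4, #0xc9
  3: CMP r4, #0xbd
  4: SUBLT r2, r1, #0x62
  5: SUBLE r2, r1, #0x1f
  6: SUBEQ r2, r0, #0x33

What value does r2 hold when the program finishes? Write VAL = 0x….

VAL = 0xf2

[0] flags=1010 → (cmp)
[1] flags=1010 VC?T → r2=0x92
[2] flags=1010 EQ?F → skip
[3] flags=1000 → (cmp)
[4] flags=1000 LT?T → r2=0xaf
[5] flags=1000 LE?T → r2=0xf2
[6] flags=1000 EQ?F → skip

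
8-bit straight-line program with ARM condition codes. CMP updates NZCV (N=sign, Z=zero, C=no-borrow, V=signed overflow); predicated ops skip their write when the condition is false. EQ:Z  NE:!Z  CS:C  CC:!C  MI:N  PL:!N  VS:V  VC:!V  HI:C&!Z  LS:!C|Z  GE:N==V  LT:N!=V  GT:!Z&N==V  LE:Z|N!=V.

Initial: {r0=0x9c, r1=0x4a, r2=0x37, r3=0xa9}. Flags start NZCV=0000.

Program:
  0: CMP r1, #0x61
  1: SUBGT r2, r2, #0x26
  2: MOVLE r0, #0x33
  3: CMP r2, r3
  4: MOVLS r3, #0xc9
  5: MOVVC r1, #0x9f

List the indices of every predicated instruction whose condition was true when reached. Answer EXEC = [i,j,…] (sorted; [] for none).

0: ✓ CMP  NZCV=1000
1: · SUBGT
2: ✓ MOVLE  r0←0x33
3: ✓ CMP  NZCV=1001
4: ✓ MOVLS  r3←0xc9
5: · MOVVC

EXEC = [2,4]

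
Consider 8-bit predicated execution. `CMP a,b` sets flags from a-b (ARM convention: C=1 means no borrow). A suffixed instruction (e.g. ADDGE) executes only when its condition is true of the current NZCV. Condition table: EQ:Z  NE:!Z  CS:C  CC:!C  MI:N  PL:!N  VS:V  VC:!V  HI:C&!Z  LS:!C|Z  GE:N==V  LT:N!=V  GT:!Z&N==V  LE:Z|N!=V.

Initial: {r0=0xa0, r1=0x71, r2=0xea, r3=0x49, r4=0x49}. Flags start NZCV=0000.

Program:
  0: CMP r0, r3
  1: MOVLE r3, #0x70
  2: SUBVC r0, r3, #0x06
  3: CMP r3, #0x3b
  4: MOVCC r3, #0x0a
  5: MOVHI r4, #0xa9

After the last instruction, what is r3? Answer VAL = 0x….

0: ✓ CMP  NZCV=0011
1: ✓ MOVLE  r3←0x70
2: · SUBVC
3: ✓ CMP  NZCV=0010
4: · MOVCC
5: ✓ MOVHI  r4←0xa9

VAL = 0x70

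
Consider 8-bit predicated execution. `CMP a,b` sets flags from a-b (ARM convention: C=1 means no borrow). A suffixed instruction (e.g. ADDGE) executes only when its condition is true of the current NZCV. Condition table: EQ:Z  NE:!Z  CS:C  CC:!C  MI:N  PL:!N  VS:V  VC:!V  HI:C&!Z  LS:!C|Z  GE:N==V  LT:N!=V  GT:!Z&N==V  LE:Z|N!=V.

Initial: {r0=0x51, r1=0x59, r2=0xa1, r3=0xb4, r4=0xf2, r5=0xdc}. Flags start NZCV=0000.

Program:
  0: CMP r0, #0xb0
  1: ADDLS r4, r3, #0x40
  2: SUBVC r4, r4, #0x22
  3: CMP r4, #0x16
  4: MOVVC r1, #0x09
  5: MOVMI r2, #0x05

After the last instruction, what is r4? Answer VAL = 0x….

[0] flags=1001 → (cmp)
[1] flags=1001 LS?T → r4=0xf4
[2] flags=1001 VC?F → skip
[3] flags=1010 → (cmp)
[4] flags=1010 VC?T → r1=0x09
[5] flags=1010 MI?T → r2=0x05

VAL = 0xf4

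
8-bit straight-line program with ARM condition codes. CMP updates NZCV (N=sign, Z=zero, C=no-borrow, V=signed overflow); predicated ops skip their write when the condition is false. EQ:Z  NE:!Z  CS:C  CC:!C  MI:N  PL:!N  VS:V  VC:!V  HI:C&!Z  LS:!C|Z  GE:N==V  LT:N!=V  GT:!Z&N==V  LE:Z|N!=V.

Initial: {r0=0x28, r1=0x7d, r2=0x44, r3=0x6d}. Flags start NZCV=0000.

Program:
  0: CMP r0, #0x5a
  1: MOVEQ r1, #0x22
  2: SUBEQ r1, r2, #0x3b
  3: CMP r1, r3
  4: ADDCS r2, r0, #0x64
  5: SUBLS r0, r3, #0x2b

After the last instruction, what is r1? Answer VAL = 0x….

[0] flags=1000 → (cmp)
[1] flags=1000 EQ?F → skip
[2] flags=1000 EQ?F → skip
[3] flags=0010 → (cmp)
[4] flags=0010 CS?T → r2=0x8c
[5] flags=0010 LS?F → skip

VAL = 0x7d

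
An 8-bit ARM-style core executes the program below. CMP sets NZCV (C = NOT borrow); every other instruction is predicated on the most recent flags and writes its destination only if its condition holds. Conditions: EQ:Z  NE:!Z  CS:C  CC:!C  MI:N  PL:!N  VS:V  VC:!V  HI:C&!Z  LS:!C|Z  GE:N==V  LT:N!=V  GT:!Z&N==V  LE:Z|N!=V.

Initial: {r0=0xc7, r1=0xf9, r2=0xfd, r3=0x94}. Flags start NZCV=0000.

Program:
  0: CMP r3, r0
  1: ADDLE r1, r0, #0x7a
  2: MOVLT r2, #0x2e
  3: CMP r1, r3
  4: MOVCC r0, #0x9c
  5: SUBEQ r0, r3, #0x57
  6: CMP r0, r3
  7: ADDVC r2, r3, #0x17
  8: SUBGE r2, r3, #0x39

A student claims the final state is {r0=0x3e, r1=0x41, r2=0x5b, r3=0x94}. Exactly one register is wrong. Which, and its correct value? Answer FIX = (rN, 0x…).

0: ✓ CMP  NZCV=1000
1: ✓ ADDLE  r1←0x41
2: ✓ MOVLT  r2←0x2e
3: ✓ CMP  NZCV=1001
4: ✓ MOVCC  r0←0x9c
5: · SUBEQ
6: ✓ CMP  NZCV=0010
7: ✓ ADDVC  r2←0xab
8: ✓ SUBGE  r2←0x5b

FIX = (r0, 0x9c)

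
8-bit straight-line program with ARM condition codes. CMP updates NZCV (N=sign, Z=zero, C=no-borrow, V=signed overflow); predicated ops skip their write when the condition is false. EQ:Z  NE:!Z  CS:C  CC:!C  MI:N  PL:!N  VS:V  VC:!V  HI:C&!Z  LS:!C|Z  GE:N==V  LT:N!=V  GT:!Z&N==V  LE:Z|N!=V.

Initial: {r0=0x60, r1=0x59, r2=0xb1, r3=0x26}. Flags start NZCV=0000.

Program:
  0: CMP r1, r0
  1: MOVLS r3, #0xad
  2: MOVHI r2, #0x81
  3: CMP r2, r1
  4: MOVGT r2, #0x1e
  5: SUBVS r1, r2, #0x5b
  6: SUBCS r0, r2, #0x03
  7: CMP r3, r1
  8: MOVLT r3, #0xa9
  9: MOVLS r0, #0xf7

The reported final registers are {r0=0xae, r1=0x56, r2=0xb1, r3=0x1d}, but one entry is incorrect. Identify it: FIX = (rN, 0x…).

FIX = (r3, 0xa9)

[0] flags=1000 → (cmp)
[1] flags=1000 LS?T → r3=0xad
[2] flags=1000 HI?F → skip
[3] flags=0011 → (cmp)
[4] flags=0011 GT?F → skip
[5] flags=0011 VS?T → r1=0x56
[6] flags=0011 CS?T → r0=0xae
[7] flags=0011 → (cmp)
[8] flags=0011 LT?T → r3=0xa9
[9] flags=0011 LS?F → skip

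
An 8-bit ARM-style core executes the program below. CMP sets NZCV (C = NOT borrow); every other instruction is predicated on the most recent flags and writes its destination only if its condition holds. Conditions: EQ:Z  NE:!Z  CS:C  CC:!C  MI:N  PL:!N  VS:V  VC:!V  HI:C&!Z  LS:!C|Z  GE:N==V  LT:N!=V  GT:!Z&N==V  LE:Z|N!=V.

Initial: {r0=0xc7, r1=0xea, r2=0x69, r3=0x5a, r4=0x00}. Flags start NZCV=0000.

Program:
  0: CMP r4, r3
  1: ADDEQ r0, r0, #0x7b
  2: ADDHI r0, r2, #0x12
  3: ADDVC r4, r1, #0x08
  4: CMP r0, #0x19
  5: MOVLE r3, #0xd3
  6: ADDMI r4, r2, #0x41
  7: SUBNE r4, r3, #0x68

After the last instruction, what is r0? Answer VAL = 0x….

VAL = 0xc7

[0] flags=1000 → (cmp)
[1] flags=1000 EQ?F → skip
[2] flags=1000 HI?F → skip
[3] flags=1000 VC?T → r4=0xf2
[4] flags=1010 → (cmp)
[5] flags=1010 LE?T → r3=0xd3
[6] flags=1010 MI?T → r4=0xaa
[7] flags=1010 NE?T → r4=0x6b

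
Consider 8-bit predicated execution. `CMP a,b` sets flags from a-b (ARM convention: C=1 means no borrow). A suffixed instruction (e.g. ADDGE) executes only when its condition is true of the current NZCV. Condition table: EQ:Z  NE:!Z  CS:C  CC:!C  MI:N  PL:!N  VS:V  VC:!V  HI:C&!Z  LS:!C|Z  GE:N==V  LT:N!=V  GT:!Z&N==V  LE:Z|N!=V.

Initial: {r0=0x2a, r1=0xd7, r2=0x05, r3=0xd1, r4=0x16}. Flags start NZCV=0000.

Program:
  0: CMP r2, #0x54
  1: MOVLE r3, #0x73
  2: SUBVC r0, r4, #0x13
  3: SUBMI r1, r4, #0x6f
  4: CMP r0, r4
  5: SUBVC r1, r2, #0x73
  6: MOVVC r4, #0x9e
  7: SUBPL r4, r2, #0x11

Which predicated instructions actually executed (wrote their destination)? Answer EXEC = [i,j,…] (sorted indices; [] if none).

EXEC = [1,2,3,5,6]

0: ✓ CMP  NZCV=1000
1: ✓ MOVLE  r3←0x73
2: ✓ SUBVC  r0←0x03
3: ✓ SUBMI  r1←0xa7
4: ✓ CMP  NZCV=1000
5: ✓ SUBVC  r1←0x92
6: ✓ MOVVC  r4←0x9e
7: · SUBPL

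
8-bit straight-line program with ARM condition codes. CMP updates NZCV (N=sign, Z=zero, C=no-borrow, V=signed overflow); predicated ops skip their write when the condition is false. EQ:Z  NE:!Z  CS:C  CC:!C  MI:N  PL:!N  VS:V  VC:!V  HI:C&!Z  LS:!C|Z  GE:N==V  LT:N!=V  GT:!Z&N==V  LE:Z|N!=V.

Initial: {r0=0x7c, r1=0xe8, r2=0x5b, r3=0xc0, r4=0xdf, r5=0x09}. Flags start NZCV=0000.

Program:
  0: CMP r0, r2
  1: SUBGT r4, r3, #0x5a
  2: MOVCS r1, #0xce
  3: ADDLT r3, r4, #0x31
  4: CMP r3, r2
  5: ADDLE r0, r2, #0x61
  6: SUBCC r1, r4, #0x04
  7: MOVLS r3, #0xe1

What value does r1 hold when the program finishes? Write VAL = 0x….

VAL = 0xce

0: ✓ CMP  NZCV=0010
1: ✓ SUBGT  r4←0x66
2: ✓ MOVCS  r1←0xce
3: · ADDLT
4: ✓ CMP  NZCV=0011
5: ✓ ADDLE  r0←0xbc
6: · SUBCC
7: · MOVLS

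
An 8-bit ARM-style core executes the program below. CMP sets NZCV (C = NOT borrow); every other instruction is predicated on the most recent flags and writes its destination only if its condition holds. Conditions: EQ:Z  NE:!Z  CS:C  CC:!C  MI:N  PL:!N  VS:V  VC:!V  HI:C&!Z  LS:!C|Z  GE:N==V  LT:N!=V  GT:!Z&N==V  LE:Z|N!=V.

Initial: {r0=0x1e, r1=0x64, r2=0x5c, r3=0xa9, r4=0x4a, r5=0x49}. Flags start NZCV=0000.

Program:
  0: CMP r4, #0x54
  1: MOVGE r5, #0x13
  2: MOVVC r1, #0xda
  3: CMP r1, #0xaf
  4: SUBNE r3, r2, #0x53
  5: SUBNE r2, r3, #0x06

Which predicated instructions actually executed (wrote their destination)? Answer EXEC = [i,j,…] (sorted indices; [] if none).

EXEC = [2,4,5]

0: ✓ CMP  NZCV=1000
1: · MOVGE
2: ✓ MOVVC  r1←0xda
3: ✓ CMP  NZCV=0010
4: ✓ SUBNE  r3←0x09
5: ✓ SUBNE  r2←0x03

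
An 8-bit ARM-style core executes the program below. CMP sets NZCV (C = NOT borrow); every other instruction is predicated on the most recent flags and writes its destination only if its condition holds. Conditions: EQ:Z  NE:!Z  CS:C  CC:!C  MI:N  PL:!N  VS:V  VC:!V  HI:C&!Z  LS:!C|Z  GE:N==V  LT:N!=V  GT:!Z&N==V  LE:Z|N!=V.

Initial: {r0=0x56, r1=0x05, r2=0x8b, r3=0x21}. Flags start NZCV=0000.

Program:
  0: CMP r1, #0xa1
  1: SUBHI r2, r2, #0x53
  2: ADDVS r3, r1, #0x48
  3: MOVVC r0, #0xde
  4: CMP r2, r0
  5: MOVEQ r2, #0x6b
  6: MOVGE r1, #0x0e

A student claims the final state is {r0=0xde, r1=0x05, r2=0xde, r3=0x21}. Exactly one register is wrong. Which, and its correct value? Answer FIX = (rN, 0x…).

[0] flags=0000 → (cmp)
[1] flags=0000 HI?F → skip
[2] flags=0000 VS?F → skip
[3] flags=0000 VC?T → r0=0xde
[4] flags=1000 → (cmp)
[5] flags=1000 EQ?F → skip
[6] flags=1000 GE?F → skip

FIX = (r2, 0x8b)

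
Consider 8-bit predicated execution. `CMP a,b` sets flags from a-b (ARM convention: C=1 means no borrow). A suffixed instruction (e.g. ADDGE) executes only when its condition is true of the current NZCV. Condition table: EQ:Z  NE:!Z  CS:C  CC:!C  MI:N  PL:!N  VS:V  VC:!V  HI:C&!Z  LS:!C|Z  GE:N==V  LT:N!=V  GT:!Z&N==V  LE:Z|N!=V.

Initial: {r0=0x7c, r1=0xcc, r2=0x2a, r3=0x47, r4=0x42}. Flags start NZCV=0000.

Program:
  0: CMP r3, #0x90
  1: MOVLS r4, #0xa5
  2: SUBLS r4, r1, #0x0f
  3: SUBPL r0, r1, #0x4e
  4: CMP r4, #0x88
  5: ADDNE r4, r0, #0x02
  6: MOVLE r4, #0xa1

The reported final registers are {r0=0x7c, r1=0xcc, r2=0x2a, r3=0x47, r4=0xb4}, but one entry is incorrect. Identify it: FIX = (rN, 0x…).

FIX = (r4, 0x7e)

0: ✓ CMP  NZCV=1001
1: ✓ MOVLS  r4←0xa5
2: ✓ SUBLS  r4←0xbd
3: · SUBPL
4: ✓ CMP  NZCV=0010
5: ✓ ADDNE  r4←0x7e
6: · MOVLE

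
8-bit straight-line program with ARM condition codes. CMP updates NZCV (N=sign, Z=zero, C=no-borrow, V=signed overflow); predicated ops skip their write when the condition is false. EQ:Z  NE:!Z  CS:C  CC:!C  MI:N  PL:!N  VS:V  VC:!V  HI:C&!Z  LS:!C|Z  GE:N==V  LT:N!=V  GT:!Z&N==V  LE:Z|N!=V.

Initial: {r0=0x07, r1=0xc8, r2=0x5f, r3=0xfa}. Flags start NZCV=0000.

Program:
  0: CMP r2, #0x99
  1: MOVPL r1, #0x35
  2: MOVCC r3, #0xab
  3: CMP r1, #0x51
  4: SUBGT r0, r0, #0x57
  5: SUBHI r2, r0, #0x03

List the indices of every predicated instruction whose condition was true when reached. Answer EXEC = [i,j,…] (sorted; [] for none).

0: ✓ CMP  NZCV=1001
1: · MOVPL
2: ✓ MOVCC  r3←0xab
3: ✓ CMP  NZCV=0011
4: · SUBGT
5: ✓ SUBHI  r2←0x04

EXEC = [2,5]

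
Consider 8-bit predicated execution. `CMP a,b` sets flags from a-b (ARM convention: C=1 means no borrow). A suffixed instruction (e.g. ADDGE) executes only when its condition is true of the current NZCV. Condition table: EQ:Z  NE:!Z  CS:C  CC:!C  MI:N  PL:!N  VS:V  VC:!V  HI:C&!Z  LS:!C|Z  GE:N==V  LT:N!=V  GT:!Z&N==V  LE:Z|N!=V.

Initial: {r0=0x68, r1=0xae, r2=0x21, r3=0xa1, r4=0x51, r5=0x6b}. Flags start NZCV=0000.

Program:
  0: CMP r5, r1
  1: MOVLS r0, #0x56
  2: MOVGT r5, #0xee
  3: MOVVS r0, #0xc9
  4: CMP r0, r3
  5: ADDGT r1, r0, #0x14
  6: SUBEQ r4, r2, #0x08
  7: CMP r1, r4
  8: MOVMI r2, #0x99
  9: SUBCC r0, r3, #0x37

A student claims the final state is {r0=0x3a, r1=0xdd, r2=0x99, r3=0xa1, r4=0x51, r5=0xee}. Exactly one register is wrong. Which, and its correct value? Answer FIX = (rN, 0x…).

FIX = (r0, 0xc9)

[0] flags=1001 → (cmp)
[1] flags=1001 LS?T → r0=0x56
[2] flags=1001 GT?T → r5=0xee
[3] flags=1001 VS?T → r0=0xc9
[4] flags=0010 → (cmp)
[5] flags=0010 GT?T → r1=0xdd
[6] flags=0010 EQ?F → skip
[7] flags=1010 → (cmp)
[8] flags=1010 MI?T → r2=0x99
[9] flags=1010 CC?F → skip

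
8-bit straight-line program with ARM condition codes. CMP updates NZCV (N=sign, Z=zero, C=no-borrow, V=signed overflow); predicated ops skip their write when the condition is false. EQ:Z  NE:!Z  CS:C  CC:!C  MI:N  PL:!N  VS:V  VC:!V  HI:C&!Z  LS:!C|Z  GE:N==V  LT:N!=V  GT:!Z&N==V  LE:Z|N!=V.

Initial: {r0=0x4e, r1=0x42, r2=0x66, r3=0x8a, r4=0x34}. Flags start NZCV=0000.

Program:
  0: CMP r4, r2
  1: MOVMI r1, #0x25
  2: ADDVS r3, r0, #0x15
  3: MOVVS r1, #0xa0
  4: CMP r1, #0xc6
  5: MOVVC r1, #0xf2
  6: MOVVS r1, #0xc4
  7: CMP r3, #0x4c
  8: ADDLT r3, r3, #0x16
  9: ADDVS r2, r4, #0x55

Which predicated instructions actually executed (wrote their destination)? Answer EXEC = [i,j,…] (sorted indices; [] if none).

EXEC = [1,5,8,9]

0: ✓ CMP  NZCV=1000
1: ✓ MOVMI  r1←0x25
2: · ADDVS
3: · MOVVS
4: ✓ CMP  NZCV=0000
5: ✓ MOVVC  r1←0xf2
6: · MOVVS
7: ✓ CMP  NZCV=0011
8: ✓ ADDLT  r3←0xa0
9: ✓ ADDVS  r2←0x89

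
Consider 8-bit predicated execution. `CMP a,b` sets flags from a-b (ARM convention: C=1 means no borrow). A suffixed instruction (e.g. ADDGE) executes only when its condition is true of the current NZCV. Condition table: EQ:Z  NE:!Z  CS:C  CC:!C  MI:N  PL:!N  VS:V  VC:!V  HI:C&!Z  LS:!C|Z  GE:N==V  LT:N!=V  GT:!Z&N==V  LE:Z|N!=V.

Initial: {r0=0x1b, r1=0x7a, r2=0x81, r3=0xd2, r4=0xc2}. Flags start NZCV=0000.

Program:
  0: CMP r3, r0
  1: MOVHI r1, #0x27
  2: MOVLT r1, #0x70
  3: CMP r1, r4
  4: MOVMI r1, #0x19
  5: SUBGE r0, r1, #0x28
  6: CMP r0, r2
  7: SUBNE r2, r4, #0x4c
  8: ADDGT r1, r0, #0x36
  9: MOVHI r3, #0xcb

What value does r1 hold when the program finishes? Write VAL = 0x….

VAL = 0x27

[0] flags=1010 → (cmp)
[1] flags=1010 HI?T → r1=0x27
[2] flags=1010 LT?T → r1=0x70
[3] flags=1001 → (cmp)
[4] flags=1001 MI?T → r1=0x19
[5] flags=1001 GE?T → r0=0xf1
[6] flags=0010 → (cmp)
[7] flags=0010 NE?T → r2=0x76
[8] flags=0010 GT?T → r1=0x27
[9] flags=0010 HI?T → r3=0xcb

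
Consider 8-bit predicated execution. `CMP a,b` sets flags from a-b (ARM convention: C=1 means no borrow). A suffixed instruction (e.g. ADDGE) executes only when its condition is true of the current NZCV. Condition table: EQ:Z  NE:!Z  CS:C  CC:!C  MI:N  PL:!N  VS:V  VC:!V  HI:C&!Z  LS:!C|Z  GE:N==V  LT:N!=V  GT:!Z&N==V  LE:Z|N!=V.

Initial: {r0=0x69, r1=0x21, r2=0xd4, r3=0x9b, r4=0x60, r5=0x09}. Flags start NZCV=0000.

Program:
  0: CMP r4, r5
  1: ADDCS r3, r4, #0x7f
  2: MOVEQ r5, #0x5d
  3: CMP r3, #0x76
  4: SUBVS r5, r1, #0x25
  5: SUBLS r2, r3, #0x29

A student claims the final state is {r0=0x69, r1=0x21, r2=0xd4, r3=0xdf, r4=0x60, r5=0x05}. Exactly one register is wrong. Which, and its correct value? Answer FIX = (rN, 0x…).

FIX = (r5, 0xfc)

0: ✓ CMP  NZCV=0010
1: ✓ ADDCS  r3←0xdf
2: · MOVEQ
3: ✓ CMP  NZCV=0011
4: ✓ SUBVS  r5←0xfc
5: · SUBLS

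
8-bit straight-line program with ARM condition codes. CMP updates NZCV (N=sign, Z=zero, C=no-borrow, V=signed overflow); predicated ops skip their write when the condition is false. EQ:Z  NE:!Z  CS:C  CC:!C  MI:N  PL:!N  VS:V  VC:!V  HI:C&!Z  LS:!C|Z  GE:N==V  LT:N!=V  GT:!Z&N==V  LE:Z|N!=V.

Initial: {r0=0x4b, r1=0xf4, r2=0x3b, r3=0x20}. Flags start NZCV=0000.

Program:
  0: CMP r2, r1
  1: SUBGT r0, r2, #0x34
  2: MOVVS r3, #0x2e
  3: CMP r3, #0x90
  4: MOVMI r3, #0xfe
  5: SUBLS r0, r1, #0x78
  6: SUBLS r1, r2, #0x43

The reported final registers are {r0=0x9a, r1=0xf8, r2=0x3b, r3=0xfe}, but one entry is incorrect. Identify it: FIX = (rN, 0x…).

0: ✓ CMP  NZCV=0000
1: ✓ SUBGT  r0←0x07
2: · MOVVS
3: ✓ CMP  NZCV=1001
4: ✓ MOVMI  r3←0xfe
5: ✓ SUBLS  r0←0x7c
6: ✓ SUBLS  r1←0xf8

FIX = (r0, 0x7c)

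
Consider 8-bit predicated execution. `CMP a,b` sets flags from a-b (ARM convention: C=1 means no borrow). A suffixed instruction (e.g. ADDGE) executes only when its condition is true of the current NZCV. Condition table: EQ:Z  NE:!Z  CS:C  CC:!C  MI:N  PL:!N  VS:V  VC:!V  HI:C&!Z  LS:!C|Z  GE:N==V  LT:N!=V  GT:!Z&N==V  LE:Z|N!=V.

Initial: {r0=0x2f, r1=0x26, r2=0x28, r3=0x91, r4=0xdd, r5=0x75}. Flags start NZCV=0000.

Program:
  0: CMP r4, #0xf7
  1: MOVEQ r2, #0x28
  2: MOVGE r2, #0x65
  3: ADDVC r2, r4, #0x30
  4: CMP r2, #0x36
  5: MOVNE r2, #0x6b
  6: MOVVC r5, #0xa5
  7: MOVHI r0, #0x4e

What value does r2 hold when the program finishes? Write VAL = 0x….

VAL = 0x6b

[0] flags=1000 → (cmp)
[1] flags=1000 EQ?F → skip
[2] flags=1000 GE?F → skip
[3] flags=1000 VC?T → r2=0x0d
[4] flags=1000 → (cmp)
[5] flags=1000 NE?T → r2=0x6b
[6] flags=1000 VC?T → r5=0xa5
[7] flags=1000 HI?F → skip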